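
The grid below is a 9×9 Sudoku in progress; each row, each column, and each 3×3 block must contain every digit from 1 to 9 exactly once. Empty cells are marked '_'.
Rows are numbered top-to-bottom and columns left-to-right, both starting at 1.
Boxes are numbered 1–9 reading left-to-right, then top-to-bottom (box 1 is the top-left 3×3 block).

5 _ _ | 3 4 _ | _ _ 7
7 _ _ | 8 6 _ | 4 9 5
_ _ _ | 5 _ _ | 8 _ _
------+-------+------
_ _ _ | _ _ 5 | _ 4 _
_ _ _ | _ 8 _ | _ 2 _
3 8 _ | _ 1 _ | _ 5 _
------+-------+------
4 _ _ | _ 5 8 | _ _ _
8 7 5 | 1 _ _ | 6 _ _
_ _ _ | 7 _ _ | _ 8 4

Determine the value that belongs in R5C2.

Cell R5C2 itself could take any of {1, 4, 5, 6, 9} by direct elimination.
Consider where 5 can go in column 2.
R1C2 is out (row 1 already has a 5). R2C2 is out (row 2 already has a 5). R3C2 is out (row 3 already has a 5). R4C2 is out (row 4 already has a 5). The remaining empty cells in column 2 are similarly blocked.
So the only cell in column 2 that can hold 5 is R5C2.
Therefore R5C2 = 5.

5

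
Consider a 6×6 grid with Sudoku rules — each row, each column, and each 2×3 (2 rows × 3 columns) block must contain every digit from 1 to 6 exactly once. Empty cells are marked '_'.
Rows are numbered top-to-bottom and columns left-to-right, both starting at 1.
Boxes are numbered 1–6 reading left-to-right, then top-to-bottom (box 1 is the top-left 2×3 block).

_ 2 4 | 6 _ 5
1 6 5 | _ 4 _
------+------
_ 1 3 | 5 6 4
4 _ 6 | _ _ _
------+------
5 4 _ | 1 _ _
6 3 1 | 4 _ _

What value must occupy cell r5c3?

2

Row 5 already contains {1, 4, 5}.
Column 3 already contains {1, 3, 4, 5, 6}.
Its 2×3 block (box 5) already contains {1, 3, 4, 5, 6}.
The only value from 1–6 not eliminated is 2, so r5c3 = 2.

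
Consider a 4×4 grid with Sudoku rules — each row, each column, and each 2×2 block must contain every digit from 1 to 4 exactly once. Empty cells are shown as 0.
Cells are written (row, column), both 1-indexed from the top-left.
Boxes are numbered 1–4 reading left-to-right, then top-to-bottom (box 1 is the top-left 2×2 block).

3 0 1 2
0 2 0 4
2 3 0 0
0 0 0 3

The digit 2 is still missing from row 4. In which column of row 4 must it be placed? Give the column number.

Consider where 2 can go in row 4.
(4,1) is out (column 1 already has a 2).
(4,2) is out (column 2 already has a 2).
So the only cell in row 4 that can hold 2 is (4,3).
That is column 3.

3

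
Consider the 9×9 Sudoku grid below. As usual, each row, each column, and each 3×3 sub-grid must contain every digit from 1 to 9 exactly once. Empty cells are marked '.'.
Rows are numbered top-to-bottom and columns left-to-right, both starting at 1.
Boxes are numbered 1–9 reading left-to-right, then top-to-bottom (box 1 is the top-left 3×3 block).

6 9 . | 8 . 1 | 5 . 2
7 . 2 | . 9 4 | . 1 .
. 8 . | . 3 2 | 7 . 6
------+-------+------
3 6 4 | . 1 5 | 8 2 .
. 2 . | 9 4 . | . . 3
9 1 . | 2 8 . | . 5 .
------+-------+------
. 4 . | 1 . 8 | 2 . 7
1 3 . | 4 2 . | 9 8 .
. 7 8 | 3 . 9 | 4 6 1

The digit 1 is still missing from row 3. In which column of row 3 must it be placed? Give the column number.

3

Consider where 1 can go in row 3.
r3c1 is out (column 1 already has a 1).
r3c4 is out (column 4 already has a 1).
r3c8 is out (column 8 already has a 1).
So the only cell in row 3 that can hold 1 is r3c3.
That is column 3.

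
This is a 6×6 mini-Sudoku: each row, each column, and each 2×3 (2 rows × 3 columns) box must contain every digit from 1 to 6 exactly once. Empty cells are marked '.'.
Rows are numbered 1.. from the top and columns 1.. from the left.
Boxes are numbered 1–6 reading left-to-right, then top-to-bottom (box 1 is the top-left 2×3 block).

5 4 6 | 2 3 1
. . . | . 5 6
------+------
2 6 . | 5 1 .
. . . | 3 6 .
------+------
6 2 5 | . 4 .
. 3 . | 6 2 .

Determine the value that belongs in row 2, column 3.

2

Cell row 2, column 3 itself could take any of {1, 2, 3} by direct elimination.
Consider where 2 can go in row 2.
row 2, column 1 is out (column 1 already has a 2).
row 2, column 2 is out (column 2 already has a 2).
row 2, column 4 is out (column 4 already has a 2).
So the only cell in row 2 that can hold 2 is row 2, column 3.
Therefore row 2, column 3 = 2.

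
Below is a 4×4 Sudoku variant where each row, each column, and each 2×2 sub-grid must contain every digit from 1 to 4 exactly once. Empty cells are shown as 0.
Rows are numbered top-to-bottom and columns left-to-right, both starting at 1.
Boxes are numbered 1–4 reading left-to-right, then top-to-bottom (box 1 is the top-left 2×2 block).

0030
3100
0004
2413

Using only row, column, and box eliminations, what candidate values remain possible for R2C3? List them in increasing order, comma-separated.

Row 2 already contains {1, 3}.
Column 3 already contains {1, 3}.
Its 2×2 block (box 2) already contains {3}.
Removing those from 1–4 leaves {2, 4} as the candidates for R2C3.

2,4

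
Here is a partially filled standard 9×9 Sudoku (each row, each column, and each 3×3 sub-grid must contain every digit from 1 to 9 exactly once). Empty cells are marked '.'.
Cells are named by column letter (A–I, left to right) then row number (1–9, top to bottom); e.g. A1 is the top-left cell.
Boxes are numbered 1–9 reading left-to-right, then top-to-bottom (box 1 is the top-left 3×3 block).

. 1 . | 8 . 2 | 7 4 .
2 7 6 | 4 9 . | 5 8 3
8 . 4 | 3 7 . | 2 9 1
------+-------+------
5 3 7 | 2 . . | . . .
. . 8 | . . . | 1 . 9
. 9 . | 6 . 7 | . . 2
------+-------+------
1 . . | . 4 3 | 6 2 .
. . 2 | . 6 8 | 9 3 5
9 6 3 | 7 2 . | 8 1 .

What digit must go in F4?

Cell F4 itself could take any of {1, 4, 9} by direct elimination.
Consider where 9 can go in column F.
F2 is out (row 2 already has a 9).
F3 is out (row 3 already has a 9).
F5 is out (row 5 already has a 9).
F9 is out (row 9 already has a 9).
So the only cell in column F that can hold 9 is F4.
Therefore F4 = 9.

9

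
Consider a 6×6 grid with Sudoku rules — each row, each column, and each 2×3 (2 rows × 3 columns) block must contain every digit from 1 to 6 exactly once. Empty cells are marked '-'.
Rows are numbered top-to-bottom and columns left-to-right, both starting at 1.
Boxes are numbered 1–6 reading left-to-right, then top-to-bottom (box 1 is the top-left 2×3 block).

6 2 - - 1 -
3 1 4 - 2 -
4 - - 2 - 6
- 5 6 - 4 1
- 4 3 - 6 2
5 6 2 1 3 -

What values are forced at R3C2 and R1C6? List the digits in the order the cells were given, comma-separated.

3,3

For R3C2:
  Row 3 already contains {2, 4, 6}.
  Column 2 already contains {1, 2, 4, 5, 6}.
  Its 2×3 block (box 3) already contains {4, 5, 6}.
  The only value from 1–6 not eliminated is 3, so R3C2 = 3.
For R1C6:
  Consider where 3 can go in column 6.
  R2C6 is out (row 2 already has a 3).
  R6C6 is out (row 6 already has a 3).
  So the only cell in column 6 that can hold 3 is R1C6.
  So R1C6 = 3.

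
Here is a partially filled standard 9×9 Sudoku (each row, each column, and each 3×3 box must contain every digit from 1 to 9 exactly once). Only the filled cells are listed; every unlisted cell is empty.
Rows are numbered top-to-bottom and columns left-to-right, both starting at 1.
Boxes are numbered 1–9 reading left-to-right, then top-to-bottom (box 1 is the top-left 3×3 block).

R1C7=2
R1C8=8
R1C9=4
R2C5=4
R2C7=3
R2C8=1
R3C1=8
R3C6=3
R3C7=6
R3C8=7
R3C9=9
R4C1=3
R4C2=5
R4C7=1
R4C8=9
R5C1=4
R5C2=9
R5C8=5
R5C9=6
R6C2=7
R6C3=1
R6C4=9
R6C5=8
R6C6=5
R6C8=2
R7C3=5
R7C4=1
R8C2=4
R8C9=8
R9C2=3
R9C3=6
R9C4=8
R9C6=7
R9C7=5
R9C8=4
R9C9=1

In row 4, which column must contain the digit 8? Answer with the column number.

3

Consider where 8 can go in row 4.
R4C4 is out (column 4 already has a 8).
R4C5 is out (column 5 already has a 8).
R4C6 is out (box 5 already has a 8).
R4C9 is out (column 9 already has a 8).
So the only cell in row 4 that can hold 8 is R4C3.
That is column 3.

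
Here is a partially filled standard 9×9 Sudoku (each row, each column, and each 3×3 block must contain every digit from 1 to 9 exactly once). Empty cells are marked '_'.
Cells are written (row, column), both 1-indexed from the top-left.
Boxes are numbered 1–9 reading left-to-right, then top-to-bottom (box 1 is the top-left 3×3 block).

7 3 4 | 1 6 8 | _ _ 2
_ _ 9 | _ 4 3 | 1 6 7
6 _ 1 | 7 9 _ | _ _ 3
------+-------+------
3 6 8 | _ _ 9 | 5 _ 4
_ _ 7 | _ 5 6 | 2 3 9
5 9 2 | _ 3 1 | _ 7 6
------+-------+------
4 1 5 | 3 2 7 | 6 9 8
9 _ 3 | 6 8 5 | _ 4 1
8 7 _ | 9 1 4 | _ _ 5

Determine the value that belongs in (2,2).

8

Cell (2,2) itself could take any of {2, 5, 8} by direct elimination.
Consider where 8 can go in row 2.
(2,1) is out (column 1 already has a 8).
(2,4) is out (box 2 already has a 8).
So the only cell in row 2 that can hold 8 is (2,2).
Therefore (2,2) = 8.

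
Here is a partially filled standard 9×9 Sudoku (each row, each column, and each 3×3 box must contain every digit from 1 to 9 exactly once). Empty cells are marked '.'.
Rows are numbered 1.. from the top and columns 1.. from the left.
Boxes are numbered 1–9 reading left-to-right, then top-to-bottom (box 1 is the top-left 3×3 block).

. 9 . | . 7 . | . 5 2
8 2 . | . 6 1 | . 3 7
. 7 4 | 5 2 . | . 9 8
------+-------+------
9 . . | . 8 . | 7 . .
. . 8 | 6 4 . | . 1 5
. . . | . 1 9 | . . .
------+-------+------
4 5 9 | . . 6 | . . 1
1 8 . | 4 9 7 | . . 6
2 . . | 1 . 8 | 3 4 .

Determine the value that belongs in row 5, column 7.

Cell row 5, column 7 itself could take any of {2, 9} by direct elimination.
Consider where 9 can go in box 6.
row 4, column 8 is out (row 4 already has a 9).
row 4, column 9 is out (row 4 already has a 9).
row 6, column 7 is out (row 6 already has a 9).
row 6, column 8 is out (row 6 already has a 9).
row 6, column 9 is out (row 6 already has a 9).
So the only cell in box 6 that can hold 9 is row 5, column 7.
Therefore row 5, column 7 = 9.

9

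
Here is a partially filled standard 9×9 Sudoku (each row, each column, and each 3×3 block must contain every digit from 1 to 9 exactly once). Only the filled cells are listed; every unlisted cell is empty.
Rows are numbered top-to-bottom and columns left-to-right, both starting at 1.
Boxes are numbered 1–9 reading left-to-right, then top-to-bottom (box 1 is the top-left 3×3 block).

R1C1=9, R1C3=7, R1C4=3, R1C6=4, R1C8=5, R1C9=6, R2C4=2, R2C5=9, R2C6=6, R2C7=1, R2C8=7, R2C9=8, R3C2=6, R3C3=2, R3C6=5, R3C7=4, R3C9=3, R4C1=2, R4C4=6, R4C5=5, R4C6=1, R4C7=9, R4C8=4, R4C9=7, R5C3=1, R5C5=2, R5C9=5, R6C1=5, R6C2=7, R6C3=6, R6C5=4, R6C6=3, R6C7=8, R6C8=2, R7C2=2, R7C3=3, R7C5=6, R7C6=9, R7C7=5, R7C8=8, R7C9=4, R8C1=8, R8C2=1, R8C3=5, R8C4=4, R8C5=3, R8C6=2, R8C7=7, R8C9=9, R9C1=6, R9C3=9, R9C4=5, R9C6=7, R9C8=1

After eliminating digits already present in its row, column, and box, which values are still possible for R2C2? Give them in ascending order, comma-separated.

Row 2 already contains {1, 2, 6, 7, 8, 9}.
Column 2 already contains {1, 2, 6, 7}.
Its 3×3 block (box 1) already contains {2, 6, 7, 9}.
Removing those from 1–9 leaves {3, 4, 5} as the candidates for R2C2.

3,4,5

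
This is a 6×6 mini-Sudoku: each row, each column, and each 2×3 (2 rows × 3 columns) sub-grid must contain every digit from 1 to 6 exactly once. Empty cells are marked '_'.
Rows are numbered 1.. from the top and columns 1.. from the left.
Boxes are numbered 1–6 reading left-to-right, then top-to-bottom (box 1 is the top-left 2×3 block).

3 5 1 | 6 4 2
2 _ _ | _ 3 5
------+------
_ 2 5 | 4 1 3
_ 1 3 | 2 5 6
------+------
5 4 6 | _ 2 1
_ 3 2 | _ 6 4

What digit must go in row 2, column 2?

6

Row 2 already contains {2, 3, 5}.
Column 2 already contains {1, 2, 3, 4, 5}.
Its 2×3 block (box 1) already contains {1, 2, 3, 5}.
The only value from 1–6 not eliminated is 6, so row 2, column 2 = 6.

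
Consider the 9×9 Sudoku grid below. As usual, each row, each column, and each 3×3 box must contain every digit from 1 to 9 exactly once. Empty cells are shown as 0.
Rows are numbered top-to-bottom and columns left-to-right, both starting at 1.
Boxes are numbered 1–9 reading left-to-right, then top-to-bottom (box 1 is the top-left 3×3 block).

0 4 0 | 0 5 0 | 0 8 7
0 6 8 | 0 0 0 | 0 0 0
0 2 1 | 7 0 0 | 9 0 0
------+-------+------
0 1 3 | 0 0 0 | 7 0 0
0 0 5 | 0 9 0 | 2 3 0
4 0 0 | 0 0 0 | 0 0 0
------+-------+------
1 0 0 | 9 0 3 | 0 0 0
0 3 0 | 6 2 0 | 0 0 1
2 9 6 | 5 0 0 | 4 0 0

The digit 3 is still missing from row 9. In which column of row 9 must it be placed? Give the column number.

9

Consider where 3 can go in row 9.
r9c5 is out (box 8 already has a 3).
r9c6 is out (column 6 already has a 3).
r9c8 is out (column 8 already has a 3).
So the only cell in row 9 that can hold 3 is r9c9.
That is column 9.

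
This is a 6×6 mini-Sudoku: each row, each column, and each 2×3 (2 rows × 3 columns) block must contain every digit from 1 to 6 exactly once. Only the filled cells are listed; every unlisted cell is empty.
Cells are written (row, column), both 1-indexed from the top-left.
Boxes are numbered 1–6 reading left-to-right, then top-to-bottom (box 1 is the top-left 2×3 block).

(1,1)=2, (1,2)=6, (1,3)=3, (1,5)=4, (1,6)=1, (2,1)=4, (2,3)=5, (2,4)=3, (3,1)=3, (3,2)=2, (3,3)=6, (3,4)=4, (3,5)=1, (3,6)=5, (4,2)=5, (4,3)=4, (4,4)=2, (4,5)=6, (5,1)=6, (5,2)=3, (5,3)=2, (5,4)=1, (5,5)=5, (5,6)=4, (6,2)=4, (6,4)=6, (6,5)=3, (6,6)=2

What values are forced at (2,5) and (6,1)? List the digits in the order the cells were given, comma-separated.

2,5

For (2,5):
  Row 2 already contains {3, 4, 5}.
  Column 5 already contains {1, 3, 4, 5, 6}.
  Its 2×3 block (box 2) already contains {1, 3, 4}.
  The only value from 1–6 not eliminated is 2, so (2,5) = 2.
For (6,1):
  Consider where 5 can go in row 6.
  (6,3) is out (column 3 already has a 5).
  So the only cell in row 6 that can hold 5 is (6,1).
  So (6,1) = 5.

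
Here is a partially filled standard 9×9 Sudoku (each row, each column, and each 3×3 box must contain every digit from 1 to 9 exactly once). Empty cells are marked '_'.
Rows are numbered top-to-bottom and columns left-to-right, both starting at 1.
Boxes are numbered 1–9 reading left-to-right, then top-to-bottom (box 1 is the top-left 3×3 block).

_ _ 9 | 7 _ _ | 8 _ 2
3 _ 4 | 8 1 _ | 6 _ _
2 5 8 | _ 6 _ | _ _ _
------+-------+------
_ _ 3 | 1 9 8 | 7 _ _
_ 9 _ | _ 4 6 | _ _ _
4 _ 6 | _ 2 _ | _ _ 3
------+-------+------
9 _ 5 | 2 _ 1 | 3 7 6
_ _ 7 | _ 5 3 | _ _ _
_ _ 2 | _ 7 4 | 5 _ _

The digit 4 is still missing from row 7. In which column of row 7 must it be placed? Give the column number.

2

Consider where 4 can go in row 7.
r7c5 is out (column 5 already has a 4).
So the only cell in row 7 that can hold 4 is r7c2.
That is column 2.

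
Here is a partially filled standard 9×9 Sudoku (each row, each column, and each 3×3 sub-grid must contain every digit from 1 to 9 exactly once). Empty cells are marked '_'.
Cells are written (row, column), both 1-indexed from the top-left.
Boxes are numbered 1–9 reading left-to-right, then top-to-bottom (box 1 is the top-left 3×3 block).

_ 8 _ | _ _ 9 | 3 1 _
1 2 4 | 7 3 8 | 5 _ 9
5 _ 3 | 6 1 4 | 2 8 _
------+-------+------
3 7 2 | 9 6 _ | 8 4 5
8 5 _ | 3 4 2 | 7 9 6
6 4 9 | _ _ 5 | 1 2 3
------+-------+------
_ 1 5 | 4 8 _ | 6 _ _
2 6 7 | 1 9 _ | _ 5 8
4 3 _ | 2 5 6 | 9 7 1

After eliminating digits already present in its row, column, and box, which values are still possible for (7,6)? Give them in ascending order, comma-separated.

3,7

Row 7 already contains {1, 4, 5, 6, 8}.
Column 6 already contains {2, 4, 5, 6, 8, 9}.
Its 3×3 block (box 8) already contains {1, 2, 4, 5, 6, 8, 9}.
Removing those from 1–9 leaves {3, 7} as the candidates for (7,6).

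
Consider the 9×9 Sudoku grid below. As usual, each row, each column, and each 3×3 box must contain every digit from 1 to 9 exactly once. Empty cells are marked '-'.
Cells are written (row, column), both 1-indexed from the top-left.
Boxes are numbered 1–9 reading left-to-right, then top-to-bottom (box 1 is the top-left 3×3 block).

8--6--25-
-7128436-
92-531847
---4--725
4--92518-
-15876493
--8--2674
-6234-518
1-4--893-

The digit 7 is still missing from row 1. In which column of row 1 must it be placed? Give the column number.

6

Consider where 7 can go in row 1.
(1,2) is out (column 2 already has a 7).
(1,3) is out (box 1 already has a 7).
(1,5) is out (column 5 already has a 7).
(1,9) is out (column 9 already has a 7).
So the only cell in row 1 that can hold 7 is (1,6).
That is column 6.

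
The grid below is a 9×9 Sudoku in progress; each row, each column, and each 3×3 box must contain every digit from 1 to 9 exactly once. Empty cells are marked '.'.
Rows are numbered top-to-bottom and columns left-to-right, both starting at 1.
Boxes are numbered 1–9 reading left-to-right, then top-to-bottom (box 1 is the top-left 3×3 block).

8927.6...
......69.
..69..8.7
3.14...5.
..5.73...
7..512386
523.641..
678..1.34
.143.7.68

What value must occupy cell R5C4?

6

Cell R5C4 itself could take any of {6, 8} by direct elimination.
Consider where 6 can go in column 4.
R2C4 is out (row 2 already has a 6).
R7C4 is out (row 7 already has a 6).
R8C4 is out (row 8 already has a 6).
So the only cell in column 4 that can hold 6 is R5C4.
Therefore R5C4 = 6.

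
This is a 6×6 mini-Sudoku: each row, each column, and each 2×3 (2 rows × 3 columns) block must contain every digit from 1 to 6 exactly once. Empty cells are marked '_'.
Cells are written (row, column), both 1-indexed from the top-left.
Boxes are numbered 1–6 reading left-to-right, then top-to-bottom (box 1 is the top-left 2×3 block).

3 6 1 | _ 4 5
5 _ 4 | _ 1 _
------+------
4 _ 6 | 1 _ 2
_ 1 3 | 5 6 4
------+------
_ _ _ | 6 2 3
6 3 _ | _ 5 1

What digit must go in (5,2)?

4

Cell (5,2) itself could take any of {4, 5} by direct elimination.
Consider where 4 can go in row 5.
(5,1) is out (column 1 already has a 4).
(5,3) is out (column 3 already has a 4).
So the only cell in row 5 that can hold 4 is (5,2).
Therefore (5,2) = 4.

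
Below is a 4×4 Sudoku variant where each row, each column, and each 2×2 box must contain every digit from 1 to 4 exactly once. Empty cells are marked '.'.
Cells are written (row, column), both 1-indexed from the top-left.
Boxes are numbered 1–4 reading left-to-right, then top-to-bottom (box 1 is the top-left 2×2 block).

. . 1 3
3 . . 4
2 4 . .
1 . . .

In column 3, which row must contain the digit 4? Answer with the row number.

Consider where 4 can go in column 3.
(2,3) is out (row 2 already has a 4).
(3,3) is out (row 3 already has a 4).
So the only cell in column 3 that can hold 4 is (4,3).
That is row 4.

4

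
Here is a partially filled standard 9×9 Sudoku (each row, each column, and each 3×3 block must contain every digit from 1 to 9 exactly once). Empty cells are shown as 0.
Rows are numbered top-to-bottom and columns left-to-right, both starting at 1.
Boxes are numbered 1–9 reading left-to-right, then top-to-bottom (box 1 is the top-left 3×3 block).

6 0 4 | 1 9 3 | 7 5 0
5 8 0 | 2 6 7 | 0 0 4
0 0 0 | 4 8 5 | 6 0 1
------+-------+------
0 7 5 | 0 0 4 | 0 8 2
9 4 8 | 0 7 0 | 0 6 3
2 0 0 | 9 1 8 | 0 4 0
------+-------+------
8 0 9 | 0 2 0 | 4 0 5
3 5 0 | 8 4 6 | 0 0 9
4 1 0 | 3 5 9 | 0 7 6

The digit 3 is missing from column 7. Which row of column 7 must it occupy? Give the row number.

2

Consider where 3 can go in column 7.
R4C7 is out (box 6 already has a 3).
R5C7 is out (row 5 already has a 3).
R6C7 is out (box 6 already has a 3).
R8C7 is out (row 8 already has a 3).
R9C7 is out (row 9 already has a 3).
So the only cell in column 7 that can hold 3 is R2C7.
That is row 2.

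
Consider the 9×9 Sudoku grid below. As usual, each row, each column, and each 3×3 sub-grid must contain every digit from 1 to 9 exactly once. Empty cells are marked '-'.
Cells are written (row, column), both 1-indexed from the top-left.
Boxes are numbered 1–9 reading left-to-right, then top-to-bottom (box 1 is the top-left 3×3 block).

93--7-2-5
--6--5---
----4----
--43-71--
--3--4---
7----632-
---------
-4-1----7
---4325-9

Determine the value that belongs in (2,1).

4

Cell (2,1) itself could take any of {1, 2, 4, 8} by direct elimination.
Consider where 4 can go in box 1.
(1,3) is out (column 3 already has a 4).
(2,2) is out (column 2 already has a 4).
(3,1) is out (row 3 already has a 4).
(3,2) is out (row 3 already has a 4).
(3,3) is out (row 3 already has a 4).
So the only cell in box 1 that can hold 4 is (2,1).
Therefore (2,1) = 4.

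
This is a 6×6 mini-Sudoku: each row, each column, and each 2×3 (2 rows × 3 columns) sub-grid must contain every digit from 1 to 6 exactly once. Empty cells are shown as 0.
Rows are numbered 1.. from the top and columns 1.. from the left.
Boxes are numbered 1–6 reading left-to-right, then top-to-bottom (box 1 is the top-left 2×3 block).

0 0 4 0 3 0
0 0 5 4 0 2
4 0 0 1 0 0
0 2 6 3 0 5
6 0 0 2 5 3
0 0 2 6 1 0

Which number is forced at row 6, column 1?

5

Cell row 6, column 1 itself could take any of {3, 5} by direct elimination.
Consider where 5 can go in column 1.
row 1, column 1 is out (box 1 already has a 5).
row 2, column 1 is out (row 2 already has a 5).
row 4, column 1 is out (row 4 already has a 5).
So the only cell in column 1 that can hold 5 is row 6, column 1.
Therefore row 6, column 1 = 5.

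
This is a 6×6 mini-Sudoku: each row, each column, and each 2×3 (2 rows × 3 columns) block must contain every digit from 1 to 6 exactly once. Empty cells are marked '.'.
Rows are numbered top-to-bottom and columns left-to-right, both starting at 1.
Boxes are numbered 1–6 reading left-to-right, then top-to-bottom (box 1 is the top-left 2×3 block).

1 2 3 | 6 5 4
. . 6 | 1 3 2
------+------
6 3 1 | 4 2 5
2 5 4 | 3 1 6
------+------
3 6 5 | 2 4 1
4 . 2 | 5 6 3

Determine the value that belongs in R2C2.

4

Row 2 already contains {1, 2, 3, 6}.
Column 2 already contains {2, 3, 5, 6}.
Its 2×3 block (box 1) already contains {1, 2, 3, 6}.
The only value from 1–6 not eliminated is 4, so R2C2 = 4.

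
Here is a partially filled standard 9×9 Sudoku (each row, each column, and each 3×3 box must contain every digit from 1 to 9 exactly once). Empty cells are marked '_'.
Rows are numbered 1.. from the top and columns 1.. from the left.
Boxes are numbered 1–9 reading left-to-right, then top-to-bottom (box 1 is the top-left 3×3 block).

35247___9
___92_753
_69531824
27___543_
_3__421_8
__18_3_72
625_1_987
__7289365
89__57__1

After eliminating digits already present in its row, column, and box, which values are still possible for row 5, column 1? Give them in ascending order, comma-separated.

Row 5 already contains {1, 2, 3, 4, 8}.
Column 1 already contains {2, 3, 6, 8}.
Its 3×3 block (box 4) already contains {1, 2, 3, 7}.
Removing those from 1–9 leaves {5, 9} as the candidates for row 5, column 1.

5,9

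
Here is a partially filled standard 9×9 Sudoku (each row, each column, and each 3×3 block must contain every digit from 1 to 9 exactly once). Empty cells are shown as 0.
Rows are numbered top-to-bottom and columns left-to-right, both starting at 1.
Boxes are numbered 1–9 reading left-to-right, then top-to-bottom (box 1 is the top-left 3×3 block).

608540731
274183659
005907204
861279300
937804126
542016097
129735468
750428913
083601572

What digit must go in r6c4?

3

Row 6 already contains {1, 2, 4, 5, 6, 7, 9}.
Column 4 already contains {1, 2, 4, 5, 6, 7, 8, 9}.
Its 3×3 block (box 5) already contains {1, 2, 4, 6, 7, 8, 9}.
The only value from 1–9 not eliminated is 3, so r6c4 = 3.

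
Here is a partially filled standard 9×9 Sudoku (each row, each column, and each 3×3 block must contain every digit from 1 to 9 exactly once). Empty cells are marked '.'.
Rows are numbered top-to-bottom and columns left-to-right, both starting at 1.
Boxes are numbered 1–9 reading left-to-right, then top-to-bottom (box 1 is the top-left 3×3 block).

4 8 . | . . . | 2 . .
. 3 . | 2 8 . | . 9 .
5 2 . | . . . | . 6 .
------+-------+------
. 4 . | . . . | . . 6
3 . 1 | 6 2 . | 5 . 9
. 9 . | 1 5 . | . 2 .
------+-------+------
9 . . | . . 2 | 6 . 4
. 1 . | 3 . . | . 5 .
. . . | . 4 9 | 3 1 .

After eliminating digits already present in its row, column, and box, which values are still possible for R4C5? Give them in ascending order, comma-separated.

3,7,9

Row 4 already contains {4, 6}.
Column 5 already contains {2, 4, 5, 8}.
Its 3×3 block (box 5) already contains {1, 2, 5, 6}.
Removing those from 1–9 leaves {3, 7, 9} as the candidates for R4C5.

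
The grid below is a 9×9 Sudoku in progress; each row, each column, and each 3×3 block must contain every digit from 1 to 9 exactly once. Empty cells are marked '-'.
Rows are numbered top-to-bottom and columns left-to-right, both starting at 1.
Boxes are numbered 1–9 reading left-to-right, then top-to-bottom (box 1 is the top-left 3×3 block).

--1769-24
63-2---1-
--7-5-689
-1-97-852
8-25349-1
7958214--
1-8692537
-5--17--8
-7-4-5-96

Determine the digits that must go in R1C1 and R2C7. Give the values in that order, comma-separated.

For R1C1:
  Row 1 already contains {1, 2, 4, 6, 7, 9}.
  Column 1 already contains {1, 6, 7, 8}.
  Its 3×3 block (box 1) already contains {1, 3, 6, 7}.
  The only value from 1–9 not eliminated is 5, so R1C1 = 5.
For R2C7:
  Row 2 already contains {1, 2, 3, 6}.
  Column 7 already contains {4, 5, 6, 8, 9}.
  Its 3×3 block (box 3) already contains {1, 2, 4, 6, 8, 9}.
  The only value from 1–9 not eliminated is 7, so R2C7 = 7.

5,7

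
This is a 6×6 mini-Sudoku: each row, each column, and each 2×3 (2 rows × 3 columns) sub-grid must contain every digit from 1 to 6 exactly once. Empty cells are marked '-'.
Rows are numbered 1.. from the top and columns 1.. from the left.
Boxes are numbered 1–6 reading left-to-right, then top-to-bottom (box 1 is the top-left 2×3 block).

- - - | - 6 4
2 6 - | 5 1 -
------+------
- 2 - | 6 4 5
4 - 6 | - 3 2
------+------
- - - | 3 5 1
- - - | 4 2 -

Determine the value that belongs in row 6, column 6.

Row 6 already contains {2, 4}.
Column 6 already contains {1, 2, 4, 5}.
Its 2×3 block (box 6) already contains {1, 2, 3, 4, 5}.
The only value from 1–6 not eliminated is 6, so row 6, column 6 = 6.

6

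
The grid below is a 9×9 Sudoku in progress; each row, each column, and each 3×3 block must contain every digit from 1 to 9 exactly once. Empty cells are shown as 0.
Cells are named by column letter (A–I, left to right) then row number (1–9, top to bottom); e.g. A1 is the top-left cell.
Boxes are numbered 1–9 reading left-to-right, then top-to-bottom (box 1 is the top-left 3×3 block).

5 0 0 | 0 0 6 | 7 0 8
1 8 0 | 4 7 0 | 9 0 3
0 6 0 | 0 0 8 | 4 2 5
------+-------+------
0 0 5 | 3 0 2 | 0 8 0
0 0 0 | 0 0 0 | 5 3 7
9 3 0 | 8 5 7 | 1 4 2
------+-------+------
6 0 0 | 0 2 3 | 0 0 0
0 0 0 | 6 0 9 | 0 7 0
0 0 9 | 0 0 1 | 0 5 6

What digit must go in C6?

Row 6 already contains {1, 2, 3, 4, 5, 7, 8, 9}.
Column C already contains {5, 9}.
Its 3×3 block (box 4) already contains {3, 5, 9}.
The only value from 1–9 not eliminated is 6, so C6 = 6.

6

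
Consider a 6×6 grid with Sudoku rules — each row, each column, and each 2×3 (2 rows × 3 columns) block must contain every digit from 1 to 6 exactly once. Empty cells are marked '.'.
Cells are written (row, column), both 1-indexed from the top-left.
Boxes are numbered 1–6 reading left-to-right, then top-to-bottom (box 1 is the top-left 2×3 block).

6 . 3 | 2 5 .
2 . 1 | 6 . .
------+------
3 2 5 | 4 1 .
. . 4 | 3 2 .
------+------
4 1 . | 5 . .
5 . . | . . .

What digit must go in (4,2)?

6

Row 4 already contains {2, 3, 4}.
Column 2 already contains {1, 2}.
Its 2×3 block (box 3) already contains {2, 3, 4, 5}.
The only value from 1–6 not eliminated is 6, so (4,2) = 6.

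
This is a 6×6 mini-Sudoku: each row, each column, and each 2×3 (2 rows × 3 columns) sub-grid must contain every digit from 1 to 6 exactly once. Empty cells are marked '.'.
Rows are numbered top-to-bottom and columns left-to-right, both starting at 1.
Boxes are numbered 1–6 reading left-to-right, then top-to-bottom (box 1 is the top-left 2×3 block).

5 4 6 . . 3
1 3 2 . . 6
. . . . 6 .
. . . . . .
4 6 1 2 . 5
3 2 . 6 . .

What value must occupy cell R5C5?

3

Row 5 already contains {1, 2, 4, 5, 6}.
Column 5 already contains {6}.
Its 2×3 block (box 6) already contains {2, 5, 6}.
The only value from 1–6 not eliminated is 3, so R5C5 = 3.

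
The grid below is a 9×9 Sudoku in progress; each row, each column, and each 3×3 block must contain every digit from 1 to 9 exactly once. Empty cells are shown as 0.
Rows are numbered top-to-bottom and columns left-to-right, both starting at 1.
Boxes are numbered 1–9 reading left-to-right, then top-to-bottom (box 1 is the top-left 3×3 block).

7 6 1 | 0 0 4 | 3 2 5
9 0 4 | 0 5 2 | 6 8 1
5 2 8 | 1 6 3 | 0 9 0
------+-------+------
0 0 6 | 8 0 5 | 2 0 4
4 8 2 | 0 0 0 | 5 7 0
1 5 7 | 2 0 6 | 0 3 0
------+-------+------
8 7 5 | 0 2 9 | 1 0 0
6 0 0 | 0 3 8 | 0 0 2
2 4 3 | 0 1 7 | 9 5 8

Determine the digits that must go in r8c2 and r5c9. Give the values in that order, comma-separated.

1,6

For r8c2:
  Consider where 1 can go in row 8.
  r8c3 is out (column 3 already has a 1).
  r8c4 is out (column 4 already has a 1).
  r8c7 is out (column 7 already has a 1).
  r8c8 is out (box 9 already has a 1).
  So the only cell in row 8 that can hold 1 is r8c2.
  So r8c2 = 1.
For r5c9:
  Consider where 6 can go in box 6.
  r4c8 is out (row 4 already has a 6).
  r6c7 is out (row 6 already has a 6).
  r6c9 is out (row 6 already has a 6).
  So the only cell in box 6 that can hold 6 is r5c9.
  So r5c9 = 6.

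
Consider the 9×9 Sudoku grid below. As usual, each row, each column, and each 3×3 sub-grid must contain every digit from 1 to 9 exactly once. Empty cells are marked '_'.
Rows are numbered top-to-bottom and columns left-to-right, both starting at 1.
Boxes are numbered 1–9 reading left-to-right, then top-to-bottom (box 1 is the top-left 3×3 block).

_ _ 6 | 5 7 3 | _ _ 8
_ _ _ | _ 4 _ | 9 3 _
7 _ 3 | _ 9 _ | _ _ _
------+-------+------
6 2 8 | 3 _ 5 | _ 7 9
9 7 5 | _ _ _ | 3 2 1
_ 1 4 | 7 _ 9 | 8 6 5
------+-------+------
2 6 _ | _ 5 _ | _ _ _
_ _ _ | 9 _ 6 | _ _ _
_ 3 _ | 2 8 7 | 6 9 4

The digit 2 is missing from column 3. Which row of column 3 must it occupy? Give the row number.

2

Consider where 2 can go in column 3.
r7c3 is out (row 7 already has a 2).
r8c3 is out (box 7 already has a 2).
r9c3 is out (row 9 already has a 2).
So the only cell in column 3 that can hold 2 is r2c3.
That is row 2.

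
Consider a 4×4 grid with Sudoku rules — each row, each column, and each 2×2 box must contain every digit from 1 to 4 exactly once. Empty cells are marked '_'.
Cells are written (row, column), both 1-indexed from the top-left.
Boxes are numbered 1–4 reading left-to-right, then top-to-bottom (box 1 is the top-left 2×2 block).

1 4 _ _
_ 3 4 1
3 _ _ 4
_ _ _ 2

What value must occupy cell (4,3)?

3

Cell (4,3) itself could take any of {1, 3} by direct elimination.
Consider where 3 can go in box 4.
(3,3) is out (row 3 already has a 3).
So the only cell in box 4 that can hold 3 is (4,3).
Therefore (4,3) = 3.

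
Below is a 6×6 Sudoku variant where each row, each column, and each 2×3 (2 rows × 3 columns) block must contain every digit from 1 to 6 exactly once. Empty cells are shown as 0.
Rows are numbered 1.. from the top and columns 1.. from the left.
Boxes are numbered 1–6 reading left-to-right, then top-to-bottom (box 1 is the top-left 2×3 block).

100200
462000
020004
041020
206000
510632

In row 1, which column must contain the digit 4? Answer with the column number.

Consider where 4 can go in row 1.
row 1, column 2 is out (column 2 already has a 4).
row 1, column 3 is out (box 1 already has a 4).
row 1, column 6 is out (column 6 already has a 4).
So the only cell in row 1 that can hold 4 is row 1, column 5.
That is column 5.

5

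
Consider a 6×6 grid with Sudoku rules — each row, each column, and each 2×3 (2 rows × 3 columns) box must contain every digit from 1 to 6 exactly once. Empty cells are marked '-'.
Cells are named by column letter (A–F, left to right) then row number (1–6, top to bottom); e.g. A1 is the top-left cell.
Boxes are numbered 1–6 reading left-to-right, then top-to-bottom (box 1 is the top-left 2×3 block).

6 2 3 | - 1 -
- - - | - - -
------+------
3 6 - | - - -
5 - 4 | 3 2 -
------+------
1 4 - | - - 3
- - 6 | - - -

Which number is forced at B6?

3

Cell B6 itself could take any of {3, 5} by direct elimination.
Consider where 3 can go in column B.
B2 is out (box 1 already has a 3).
B4 is out (row 4 already has a 3).
So the only cell in column B that can hold 3 is B6.
Therefore B6 = 3.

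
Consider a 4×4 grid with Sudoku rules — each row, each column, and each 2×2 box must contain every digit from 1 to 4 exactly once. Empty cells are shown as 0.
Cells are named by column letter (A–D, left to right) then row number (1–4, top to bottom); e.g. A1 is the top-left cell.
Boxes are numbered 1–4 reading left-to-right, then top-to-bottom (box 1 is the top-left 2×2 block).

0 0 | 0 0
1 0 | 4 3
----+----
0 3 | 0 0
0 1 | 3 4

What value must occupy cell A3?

4

Cell A3 itself could take any of {2, 4} by direct elimination.
Consider where 4 can go in row 3.
C3 is out (column C already has a 4).
D3 is out (column D already has a 4).
So the only cell in row 3 that can hold 4 is A3.
Therefore A3 = 4.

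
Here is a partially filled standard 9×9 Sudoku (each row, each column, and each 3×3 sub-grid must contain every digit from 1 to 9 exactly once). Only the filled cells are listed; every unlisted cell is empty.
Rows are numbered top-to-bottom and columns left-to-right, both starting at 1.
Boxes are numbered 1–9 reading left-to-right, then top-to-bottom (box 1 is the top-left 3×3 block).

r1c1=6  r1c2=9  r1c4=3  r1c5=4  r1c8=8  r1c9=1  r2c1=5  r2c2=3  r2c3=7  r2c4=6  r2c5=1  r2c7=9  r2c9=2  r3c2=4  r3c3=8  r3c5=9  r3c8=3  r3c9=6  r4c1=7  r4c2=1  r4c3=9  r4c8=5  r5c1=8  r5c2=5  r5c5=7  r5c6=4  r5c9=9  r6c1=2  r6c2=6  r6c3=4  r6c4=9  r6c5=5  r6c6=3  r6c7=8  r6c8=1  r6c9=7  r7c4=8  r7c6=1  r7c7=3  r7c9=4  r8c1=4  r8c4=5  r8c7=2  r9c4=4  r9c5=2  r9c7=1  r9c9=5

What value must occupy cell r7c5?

Row 7 already contains {1, 3, 4, 8}.
Column 5 already contains {1, 2, 4, 5, 7, 9}.
Its 3×3 block (box 8) already contains {1, 2, 4, 5, 8}.
The only value from 1–9 not eliminated is 6, so r7c5 = 6.

6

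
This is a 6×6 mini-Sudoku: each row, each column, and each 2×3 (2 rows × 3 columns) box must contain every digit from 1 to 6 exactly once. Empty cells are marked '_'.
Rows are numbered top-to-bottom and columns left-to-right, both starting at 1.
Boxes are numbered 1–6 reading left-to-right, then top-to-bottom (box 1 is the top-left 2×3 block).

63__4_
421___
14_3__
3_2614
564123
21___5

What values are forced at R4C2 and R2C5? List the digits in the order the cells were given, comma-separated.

For R4C2:
  Row 4 already contains {1, 2, 3, 4, 6}.
  Column 2 already contains {1, 2, 3, 4, 6}.
  Its 2×3 block (box 3) already contains {1, 2, 3, 4}.
  The only value from 1–6 not eliminated is 5, so R4C2 = 5.
For R2C5:
  Consider where 3 can go in box 2.
  R1C4 is out (row 1 already has a 3).
  R1C6 is out (row 1 already has a 3).
  R2C4 is out (column 4 already has a 3).
  R2C6 is out (column 6 already has a 3).
  So the only cell in box 2 that can hold 3 is R2C5.
  So R2C5 = 3.

5,3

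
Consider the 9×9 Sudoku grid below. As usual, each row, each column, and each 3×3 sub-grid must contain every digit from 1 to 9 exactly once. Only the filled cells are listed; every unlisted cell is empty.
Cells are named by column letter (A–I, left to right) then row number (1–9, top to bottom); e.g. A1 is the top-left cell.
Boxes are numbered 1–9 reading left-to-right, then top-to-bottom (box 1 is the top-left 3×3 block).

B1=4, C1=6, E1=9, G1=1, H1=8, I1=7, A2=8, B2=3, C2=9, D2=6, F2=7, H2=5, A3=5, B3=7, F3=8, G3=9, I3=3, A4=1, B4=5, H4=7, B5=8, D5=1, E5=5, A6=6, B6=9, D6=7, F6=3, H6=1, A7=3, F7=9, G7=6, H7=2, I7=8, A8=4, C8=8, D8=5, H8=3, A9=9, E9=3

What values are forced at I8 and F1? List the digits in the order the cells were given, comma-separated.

9,5

For I8:
  Consider where 9 can go in row 8.
  B8 is out (column B already has a 9).
  E8 is out (column E already has a 9).
  F8 is out (column F already has a 9).
  G8 is out (column G already has a 9).
  So the only cell in row 8 that can hold 9 is I8.
  So I8 = 9.
For F1:
  Consider where 5 can go in column F.
  F4 is out (row 4 already has a 5).
  F5 is out (row 5 already has a 5).
  F8 is out (row 8 already has a 5).
  F9 is out (box 8 already has a 5).
  So the only cell in column F that can hold 5 is F1.
  So F1 = 5.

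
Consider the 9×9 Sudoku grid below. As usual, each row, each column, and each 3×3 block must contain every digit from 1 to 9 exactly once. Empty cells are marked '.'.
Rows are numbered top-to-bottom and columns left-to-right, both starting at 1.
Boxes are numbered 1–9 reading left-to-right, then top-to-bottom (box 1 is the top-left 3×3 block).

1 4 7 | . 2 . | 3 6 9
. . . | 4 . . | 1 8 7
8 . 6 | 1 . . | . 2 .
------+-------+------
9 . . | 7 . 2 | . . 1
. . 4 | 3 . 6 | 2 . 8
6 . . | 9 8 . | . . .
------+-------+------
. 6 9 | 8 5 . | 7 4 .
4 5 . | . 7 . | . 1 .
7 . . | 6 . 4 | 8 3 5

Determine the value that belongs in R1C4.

Row 1 already contains {1, 2, 3, 4, 6, 7, 9}.
Column 4 already contains {1, 3, 4, 6, 7, 8, 9}.
Its 3×3 block (box 2) already contains {1, 2, 4}.
The only value from 1–9 not eliminated is 5, so R1C4 = 5.

5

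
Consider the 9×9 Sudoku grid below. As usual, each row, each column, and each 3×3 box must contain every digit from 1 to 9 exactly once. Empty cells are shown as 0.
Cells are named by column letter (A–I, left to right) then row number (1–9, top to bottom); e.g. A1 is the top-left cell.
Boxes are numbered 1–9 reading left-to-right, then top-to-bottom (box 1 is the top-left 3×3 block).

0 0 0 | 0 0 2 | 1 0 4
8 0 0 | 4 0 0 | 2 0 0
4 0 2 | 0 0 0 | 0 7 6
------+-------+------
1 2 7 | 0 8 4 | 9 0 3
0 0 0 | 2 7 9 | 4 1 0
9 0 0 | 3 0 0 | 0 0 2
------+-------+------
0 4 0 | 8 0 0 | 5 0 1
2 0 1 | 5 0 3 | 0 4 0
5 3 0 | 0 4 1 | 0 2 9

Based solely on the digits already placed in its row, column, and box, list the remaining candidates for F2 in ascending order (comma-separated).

5,6,7

Row 2 already contains {2, 4, 8}.
Column F already contains {1, 2, 3, 4, 9}.
Its 3×3 block (box 2) already contains {2, 4}.
Removing those from 1–9 leaves {5, 6, 7} as the candidates for F2.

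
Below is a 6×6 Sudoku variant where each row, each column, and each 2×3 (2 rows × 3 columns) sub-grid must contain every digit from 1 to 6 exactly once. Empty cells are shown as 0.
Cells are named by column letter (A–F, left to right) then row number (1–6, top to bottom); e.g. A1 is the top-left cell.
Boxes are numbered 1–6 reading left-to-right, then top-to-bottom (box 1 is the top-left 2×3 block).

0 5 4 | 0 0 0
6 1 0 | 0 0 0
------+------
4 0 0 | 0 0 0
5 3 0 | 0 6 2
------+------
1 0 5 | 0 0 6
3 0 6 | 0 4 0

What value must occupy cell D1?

6

Cell D1 itself could take any of {1, 2, 3, 6} by direct elimination.
Consider where 6 can go in row 1.
A1 is out (column A already has a 6).
E1 is out (column E already has a 6).
F1 is out (column F already has a 6).
So the only cell in row 1 that can hold 6 is D1.
Therefore D1 = 6.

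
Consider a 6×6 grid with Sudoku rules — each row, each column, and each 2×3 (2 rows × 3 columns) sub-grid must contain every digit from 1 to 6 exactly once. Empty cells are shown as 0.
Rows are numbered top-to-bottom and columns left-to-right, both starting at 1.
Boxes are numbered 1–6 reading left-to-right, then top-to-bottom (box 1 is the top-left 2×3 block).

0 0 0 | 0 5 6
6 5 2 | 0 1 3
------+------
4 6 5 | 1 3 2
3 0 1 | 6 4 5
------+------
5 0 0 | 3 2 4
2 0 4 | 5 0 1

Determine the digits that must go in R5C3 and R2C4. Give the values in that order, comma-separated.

For R5C3:
  Row 5 already contains {2, 3, 4, 5}.
  Column 3 already contains {1, 2, 4, 5}.
  Its 2×3 block (box 5) already contains {2, 4, 5}.
  The only value from 1–6 not eliminated is 6, so R5C3 = 6.
For R2C4:
  Row 2 already contains {1, 2, 3, 5, 6}.
  Column 4 already contains {1, 3, 5, 6}.
  Its 2×3 block (box 2) already contains {1, 3, 5, 6}.
  The only value from 1–6 not eliminated is 4, so R2C4 = 4.

6,4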